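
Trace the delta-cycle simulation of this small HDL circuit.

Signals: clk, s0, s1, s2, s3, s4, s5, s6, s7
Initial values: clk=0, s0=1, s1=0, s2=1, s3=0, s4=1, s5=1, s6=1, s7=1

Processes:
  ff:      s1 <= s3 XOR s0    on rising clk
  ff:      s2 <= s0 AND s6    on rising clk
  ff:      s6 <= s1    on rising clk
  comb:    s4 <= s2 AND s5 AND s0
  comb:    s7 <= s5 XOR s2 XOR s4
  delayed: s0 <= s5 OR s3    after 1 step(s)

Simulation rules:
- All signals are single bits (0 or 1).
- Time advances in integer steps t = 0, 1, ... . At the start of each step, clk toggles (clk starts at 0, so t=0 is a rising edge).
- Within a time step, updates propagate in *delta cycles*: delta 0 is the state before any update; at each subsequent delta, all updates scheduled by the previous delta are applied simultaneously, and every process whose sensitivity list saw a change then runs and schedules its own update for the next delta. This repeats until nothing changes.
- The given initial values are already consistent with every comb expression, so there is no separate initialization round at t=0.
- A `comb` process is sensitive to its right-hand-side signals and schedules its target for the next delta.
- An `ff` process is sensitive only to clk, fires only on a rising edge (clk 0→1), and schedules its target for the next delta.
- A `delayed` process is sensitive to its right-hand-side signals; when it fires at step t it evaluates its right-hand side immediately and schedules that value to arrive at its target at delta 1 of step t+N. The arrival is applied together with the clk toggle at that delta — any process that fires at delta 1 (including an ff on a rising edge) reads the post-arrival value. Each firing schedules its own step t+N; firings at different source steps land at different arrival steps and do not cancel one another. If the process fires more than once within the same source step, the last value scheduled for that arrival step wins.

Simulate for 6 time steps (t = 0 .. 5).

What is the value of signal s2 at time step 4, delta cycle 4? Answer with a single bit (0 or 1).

t=0 Δ0: clk=0 s5=1 s6=1 s0=1 s1=0 s2=1 s3=0 s4=1 s7=1
  Δ1: clk:0→1
  Δ2: s6:1→0, s1:0→1
  (2Δ to stable)
t=1 Δ0: clk=1 s5=1 s6=0 s0=1 s1=1 s2=1 s3=0 s4=1 s7=1
  Δ1: clk:1→0
  (1Δ to stable)
t=2 Δ0: clk=0 s5=1 s6=0 s0=1 s1=1 s2=1 s3=0 s4=1 s7=1
  Δ1: clk:0→1
  Δ2: s6:0→1, s2:1→0
  Δ3: s4:1→0, s7:1→0
  Δ4: s7:0→1
  (4Δ to stable)
t=3 Δ0: clk=1 s5=1 s6=1 s0=1 s1=1 s2=0 s3=0 s4=0 s7=1
  Δ1: clk:1→0
  (1Δ to stable)
t=4 Δ0: clk=0 s5=1 s6=1 s0=1 s1=1 s2=0 s3=0 s4=0 s7=1
  Δ1: clk:0→1
  Δ2: s2:0→1
  Δ3: s4:0→1, s7:1→0
  Δ4: s7:0→1
  (4Δ to stable)
t=5 Δ0: clk=1 s5=1 s6=1 s0=1 s1=1 s2=1 s3=0 s4=1 s7=1
  Δ1: clk:1→0
  (1Δ to stable)

1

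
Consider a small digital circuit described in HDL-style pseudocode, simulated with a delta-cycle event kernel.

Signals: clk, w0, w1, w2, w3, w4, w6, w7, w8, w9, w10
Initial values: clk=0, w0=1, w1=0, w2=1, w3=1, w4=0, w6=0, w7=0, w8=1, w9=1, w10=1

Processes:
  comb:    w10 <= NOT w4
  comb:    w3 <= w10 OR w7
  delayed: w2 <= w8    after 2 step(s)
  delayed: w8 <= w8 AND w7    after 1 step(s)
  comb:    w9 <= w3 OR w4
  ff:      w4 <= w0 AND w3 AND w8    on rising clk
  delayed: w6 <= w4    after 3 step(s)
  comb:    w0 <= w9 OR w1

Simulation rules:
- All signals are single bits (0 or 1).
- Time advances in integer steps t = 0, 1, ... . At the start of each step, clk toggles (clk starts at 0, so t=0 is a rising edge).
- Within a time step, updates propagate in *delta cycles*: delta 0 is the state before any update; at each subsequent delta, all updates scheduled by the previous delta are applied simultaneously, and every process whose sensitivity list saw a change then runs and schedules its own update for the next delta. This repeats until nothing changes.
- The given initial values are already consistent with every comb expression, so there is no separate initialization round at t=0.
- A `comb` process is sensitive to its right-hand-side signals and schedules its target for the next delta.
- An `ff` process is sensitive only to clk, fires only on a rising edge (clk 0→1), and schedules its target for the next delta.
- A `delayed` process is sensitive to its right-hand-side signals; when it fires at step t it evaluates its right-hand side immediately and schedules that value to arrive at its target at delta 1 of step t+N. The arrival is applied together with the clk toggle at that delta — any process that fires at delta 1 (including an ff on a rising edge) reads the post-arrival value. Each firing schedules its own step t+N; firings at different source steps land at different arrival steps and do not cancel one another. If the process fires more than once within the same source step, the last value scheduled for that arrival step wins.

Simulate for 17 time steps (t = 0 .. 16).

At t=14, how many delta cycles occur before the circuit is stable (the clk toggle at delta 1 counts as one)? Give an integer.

t=0 Δ0: w2=1 w9=1 w10=1 w1=0 w6=0 w7=0 w8=1 w4=0 clk=0 w3=1 w0=1
  Δ1: clk:0→1
  Δ2: w4:0→1
  Δ3: w10:1→0
  Δ4: w3:1→0
  (4Δ to stable)
t=1 Δ0: w2=1 w9=1 w10=0 w1=0 w6=0 w7=0 w8=1 w4=1 clk=1 w3=0 w0=1
  Δ1: clk:1→0
  (1Δ to stable)
t=2 Δ0: w2=1 w9=1 w10=0 w1=0 w6=0 w7=0 w8=1 w4=1 clk=0 w3=0 w0=1
  Δ1: clk:0→1
  Δ2: w4:1→0
  Δ3: w9:1→0, w10:0→1
  Δ4: w3:0→1, w0:1→0
  Δ5: w9:0→1
  Δ6: w0:0→1
  (6Δ to stable)
t=3 Δ0: w2=1 w9=1 w10=1 w1=0 w6=0 w7=0 w8=1 w4=0 clk=1 w3=1 w0=1
  Δ1: w6:0→1, clk:1→0
  (1Δ to stable)
t=4 Δ0: w2=1 w9=1 w10=1 w1=0 w6=1 w7=0 w8=1 w4=0 clk=0 w3=1 w0=1
  Δ1: clk:0→1
  Δ2: w4:0→1
  Δ3: w10:1→0
  Δ4: w3:1→0
  (4Δ to stable)
t=5 Δ0: w2=1 w9=1 w10=0 w1=0 w6=1 w7=0 w8=1 w4=1 clk=1 w3=0 w0=1
  Δ1: w6:1→0, clk:1→0
  (1Δ to stable)
t=6 Δ0: w2=1 w9=1 w10=0 w1=0 w6=0 w7=0 w8=1 w4=1 clk=0 w3=0 w0=1
  Δ1: clk:0→1
  Δ2: w4:1→0
  Δ3: w9:1→0, w10:0→1
  Δ4: w3:0→1, w0:1→0
  Δ5: w9:0→1
  Δ6: w0:0→1
  (6Δ to stable)
t=7 Δ0: w2=1 w9=1 w10=1 w1=0 w6=0 w7=0 w8=1 w4=0 clk=1 w3=1 w0=1
  Δ1: w6:0→1, clk:1→0
  (1Δ to stable)
t=8 Δ0: w2=1 w9=1 w10=1 w1=0 w6=1 w7=0 w8=1 w4=0 clk=0 w3=1 w0=1
  Δ1: clk:0→1
  Δ2: w4:0→1
  Δ3: w10:1→0
  Δ4: w3:1→0
  (4Δ to stable)
t=9 Δ0: w2=1 w9=1 w10=0 w1=0 w6=1 w7=0 w8=1 w4=1 clk=1 w3=0 w0=1
  Δ1: w6:1→0, clk:1→0
  (1Δ to stable)
t=10 Δ0: w2=1 w9=1 w10=0 w1=0 w6=0 w7=0 w8=1 w4=1 clk=0 w3=0 w0=1
  Δ1: clk:0→1
  Δ2: w4:1→0
  Δ3: w9:1→0, w10:0→1
  Δ4: w3:0→1, w0:1→0
  Δ5: w9:0→1
  Δ6: w0:0→1
  (6Δ to stable)
t=11 Δ0: w2=1 w9=1 w10=1 w1=0 w6=0 w7=0 w8=1 w4=0 clk=1 w3=1 w0=1
  Δ1: w6:0→1, clk:1→0
  (1Δ to stable)
t=12 Δ0: w2=1 w9=1 w10=1 w1=0 w6=1 w7=0 w8=1 w4=0 clk=0 w3=1 w0=1
  Δ1: clk:0→1
  Δ2: w4:0→1
  Δ3: w10:1→0
  Δ4: w3:1→0
  (4Δ to stable)
t=13 Δ0: w2=1 w9=1 w10=0 w1=0 w6=1 w7=0 w8=1 w4=1 clk=1 w3=0 w0=1
  Δ1: w6:1→0, clk:1→0
  (1Δ to stable)
t=14 Δ0: w2=1 w9=1 w10=0 w1=0 w6=0 w7=0 w8=1 w4=1 clk=0 w3=0 w0=1
  Δ1: clk:0→1
  Δ2: w4:1→0
  Δ3: w9:1→0, w10:0→1
  Δ4: w3:0→1, w0:1→0
  Δ5: w9:0→1
  Δ6: w0:0→1
  (6Δ to stable)
t=15 Δ0: w2=1 w9=1 w10=1 w1=0 w6=0 w7=0 w8=1 w4=0 clk=1 w3=1 w0=1
  Δ1: w6:0→1, clk:1→0
  (1Δ to stable)
t=16 Δ0: w2=1 w9=1 w10=1 w1=0 w6=1 w7=0 w8=1 w4=0 clk=0 w3=1 w0=1
  Δ1: clk:0→1
  Δ2: w4:0→1
  Δ3: w10:1→0
  Δ4: w3:1→0
  (4Δ to stable)

6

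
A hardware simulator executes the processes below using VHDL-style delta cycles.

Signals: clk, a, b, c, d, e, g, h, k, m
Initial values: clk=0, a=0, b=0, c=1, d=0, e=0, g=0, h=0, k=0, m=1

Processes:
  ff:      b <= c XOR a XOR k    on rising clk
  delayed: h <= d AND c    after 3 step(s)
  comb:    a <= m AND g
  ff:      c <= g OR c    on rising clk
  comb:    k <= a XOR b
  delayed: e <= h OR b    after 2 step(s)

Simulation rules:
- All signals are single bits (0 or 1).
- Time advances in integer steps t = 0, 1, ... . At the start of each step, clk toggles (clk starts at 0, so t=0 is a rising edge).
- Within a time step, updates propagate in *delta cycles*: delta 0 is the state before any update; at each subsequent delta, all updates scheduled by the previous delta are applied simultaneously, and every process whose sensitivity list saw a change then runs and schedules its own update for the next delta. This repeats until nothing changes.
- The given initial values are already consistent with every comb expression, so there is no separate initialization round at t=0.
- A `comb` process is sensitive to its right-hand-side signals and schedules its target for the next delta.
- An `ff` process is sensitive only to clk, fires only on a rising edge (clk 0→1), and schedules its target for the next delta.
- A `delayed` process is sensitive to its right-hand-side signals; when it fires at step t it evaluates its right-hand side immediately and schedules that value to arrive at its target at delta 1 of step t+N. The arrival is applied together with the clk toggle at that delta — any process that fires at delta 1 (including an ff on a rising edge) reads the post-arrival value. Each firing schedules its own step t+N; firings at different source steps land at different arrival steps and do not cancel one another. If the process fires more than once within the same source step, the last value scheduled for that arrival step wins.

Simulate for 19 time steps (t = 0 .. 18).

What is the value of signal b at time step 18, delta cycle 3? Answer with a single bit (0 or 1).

0

[bits: b,g,d,k,c,h,clk,e,m,a]
t=0: Δ0=0000100010 Δ1=0000101010 Δ2=1000101010 Δ3=1001101010 | 3Δ
t=1: Δ0=1001101010 Δ1=1001100010 | 1Δ
t=2: Δ0=1001100010 Δ1=1001101110 Δ2=0001101110 Δ3=0000101110 | 3Δ
t=3: Δ0=0000101110 Δ1=0000100110 | 1Δ
t=4: Δ0=0000100110 Δ1=0000101010 Δ2=1000101010 Δ3=1001101010 | 3Δ
t=5: Δ0=1001101010 Δ1=1001100010 | 1Δ
t=6: Δ0=1001100010 Δ1=1001101110 Δ2=0001101110 Δ3=0000101110 | 3Δ
t=7: Δ0=0000101110 Δ1=0000100110 | 1Δ
t=8: Δ0=0000100110 Δ1=0000101010 Δ2=1000101010 Δ3=1001101010 | 3Δ
t=9: Δ0=1001101010 Δ1=1001100010 | 1Δ
t=10: Δ0=1001100010 Δ1=1001101110 Δ2=0001101110 Δ3=0000101110 | 3Δ
t=11: Δ0=0000101110 Δ1=0000100110 | 1Δ
t=12: Δ0=0000100110 Δ1=0000101010 Δ2=1000101010 Δ3=1001101010 | 3Δ
t=13: Δ0=1001101010 Δ1=1001100010 | 1Δ
t=14: Δ0=1001100010 Δ1=1001101110 Δ2=0001101110 Δ3=0000101110 | 3Δ
t=15: Δ0=0000101110 Δ1=0000100110 | 1Δ
t=16: Δ0=0000100110 Δ1=0000101010 Δ2=1000101010 Δ3=1001101010 | 3Δ
t=17: Δ0=1001101010 Δ1=1001100010 | 1Δ
t=18: Δ0=1001100010 Δ1=1001101110 Δ2=0001101110 Δ3=0000101110 | 3Δ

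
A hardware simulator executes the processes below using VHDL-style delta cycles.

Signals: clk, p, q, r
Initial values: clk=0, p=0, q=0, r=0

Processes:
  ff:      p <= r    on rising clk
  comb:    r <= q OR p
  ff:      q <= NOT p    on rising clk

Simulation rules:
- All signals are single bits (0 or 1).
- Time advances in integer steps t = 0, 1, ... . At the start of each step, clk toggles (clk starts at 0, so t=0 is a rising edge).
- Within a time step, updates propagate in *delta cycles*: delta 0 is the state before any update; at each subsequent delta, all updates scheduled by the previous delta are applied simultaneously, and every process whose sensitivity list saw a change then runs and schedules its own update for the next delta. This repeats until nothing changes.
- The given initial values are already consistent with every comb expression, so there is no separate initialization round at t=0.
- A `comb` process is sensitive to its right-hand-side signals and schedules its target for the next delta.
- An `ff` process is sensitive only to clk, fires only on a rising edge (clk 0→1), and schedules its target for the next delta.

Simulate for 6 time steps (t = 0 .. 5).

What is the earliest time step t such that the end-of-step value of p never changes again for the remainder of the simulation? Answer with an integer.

[bits: r,p,q,clk]
t=0: Δ0=0000 Δ1=0001 Δ2=0011 Δ3=1011 | 3Δ
t=1: Δ0=1011 Δ1=1010 | 1Δ
t=2: Δ0=1010 Δ1=1011 Δ2=1111 | 2Δ
t=3: Δ0=1111 Δ1=1110 | 1Δ
t=4: Δ0=1110 Δ1=1111 Δ2=1101 | 2Δ
t=5: Δ0=1101 Δ1=1100 | 1Δ

2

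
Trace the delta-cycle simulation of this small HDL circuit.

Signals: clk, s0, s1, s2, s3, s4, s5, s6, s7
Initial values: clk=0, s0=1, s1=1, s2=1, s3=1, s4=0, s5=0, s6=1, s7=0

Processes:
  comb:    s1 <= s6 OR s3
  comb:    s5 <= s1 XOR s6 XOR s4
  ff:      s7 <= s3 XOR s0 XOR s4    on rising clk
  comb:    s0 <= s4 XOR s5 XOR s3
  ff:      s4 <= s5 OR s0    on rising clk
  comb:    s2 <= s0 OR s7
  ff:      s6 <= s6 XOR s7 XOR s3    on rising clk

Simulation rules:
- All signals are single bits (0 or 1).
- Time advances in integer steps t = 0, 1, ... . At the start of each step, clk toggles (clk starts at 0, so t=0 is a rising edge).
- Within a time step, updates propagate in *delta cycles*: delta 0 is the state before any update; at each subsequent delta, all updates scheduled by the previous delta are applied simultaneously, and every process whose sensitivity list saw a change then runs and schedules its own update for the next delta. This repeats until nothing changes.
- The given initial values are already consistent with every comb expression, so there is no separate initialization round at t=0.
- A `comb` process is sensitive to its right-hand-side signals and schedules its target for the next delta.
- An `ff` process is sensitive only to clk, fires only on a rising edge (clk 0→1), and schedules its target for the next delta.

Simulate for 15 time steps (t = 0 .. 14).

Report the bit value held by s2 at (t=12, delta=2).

1

t=0 Δ0: s7=0 clk=0 s2=1 s0=1 s3=1 s4=0 s1=1 s5=0 s6=1
  Δ1: clk:0→1
  Δ2: s4:0→1, s6:1→0
  Δ3: s0:1→0
  Δ4: s2:1→0
  (4Δ to stable)
t=1 Δ0: s7=0 clk=1 s2=0 s0=0 s3=1 s4=1 s1=1 s5=0 s6=0
  Δ1: clk:1→0
  (1Δ to stable)
t=2 Δ0: s7=0 clk=0 s2=0 s0=0 s3=1 s4=1 s1=1 s5=0 s6=0
  Δ1: clk:0→1
  Δ2: s4:1→0, s6:0→1
  Δ3: s0:0→1
  Δ4: s2:0→1
  (4Δ to stable)
t=3 Δ0: s7=0 clk=1 s2=1 s0=1 s3=1 s4=0 s1=1 s5=0 s6=1
  Δ1: clk:1→0
  (1Δ to stable)
t=4 Δ0: s7=0 clk=0 s2=1 s0=1 s3=1 s4=0 s1=1 s5=0 s6=1
  Δ1: clk:0→1
  Δ2: s4:0→1, s6:1→0
  Δ3: s0:1→0
  Δ4: s2:1→0
  (4Δ to stable)
t=5 Δ0: s7=0 clk=1 s2=0 s0=0 s3=1 s4=1 s1=1 s5=0 s6=0
  Δ1: clk:1→0
  (1Δ to stable)
t=6 Δ0: s7=0 clk=0 s2=0 s0=0 s3=1 s4=1 s1=1 s5=0 s6=0
  Δ1: clk:0→1
  Δ2: s4:1→0, s6:0→1
  Δ3: s0:0→1
  Δ4: s2:0→1
  (4Δ to stable)
t=7 Δ0: s7=0 clk=1 s2=1 s0=1 s3=1 s4=0 s1=1 s5=0 s6=1
  Δ1: clk:1→0
  (1Δ to stable)
t=8 Δ0: s7=0 clk=0 s2=1 s0=1 s3=1 s4=0 s1=1 s5=0 s6=1
  Δ1: clk:0→1
  Δ2: s4:0→1, s6:1→0
  Δ3: s0:1→0
  Δ4: s2:1→0
  (4Δ to stable)
t=9 Δ0: s7=0 clk=1 s2=0 s0=0 s3=1 s4=1 s1=1 s5=0 s6=0
  Δ1: clk:1→0
  (1Δ to stable)
t=10 Δ0: s7=0 clk=0 s2=0 s0=0 s3=1 s4=1 s1=1 s5=0 s6=0
  Δ1: clk:0→1
  Δ2: s4:1→0, s6:0→1
  Δ3: s0:0→1
  Δ4: s2:0→1
  (4Δ to stable)
t=11 Δ0: s7=0 clk=1 s2=1 s0=1 s3=1 s4=0 s1=1 s5=0 s6=1
  Δ1: clk:1→0
  (1Δ to stable)
t=12 Δ0: s7=0 clk=0 s2=1 s0=1 s3=1 s4=0 s1=1 s5=0 s6=1
  Δ1: clk:0→1
  Δ2: s4:0→1, s6:1→0
  Δ3: s0:1→0
  Δ4: s2:1→0
  (4Δ to stable)
t=13 Δ0: s7=0 clk=1 s2=0 s0=0 s3=1 s4=1 s1=1 s5=0 s6=0
  Δ1: clk:1→0
  (1Δ to stable)
t=14 Δ0: s7=0 clk=0 s2=0 s0=0 s3=1 s4=1 s1=1 s5=0 s6=0
  Δ1: clk:0→1
  Δ2: s4:1→0, s6:0→1
  Δ3: s0:0→1
  Δ4: s2:0→1
  (4Δ to stable)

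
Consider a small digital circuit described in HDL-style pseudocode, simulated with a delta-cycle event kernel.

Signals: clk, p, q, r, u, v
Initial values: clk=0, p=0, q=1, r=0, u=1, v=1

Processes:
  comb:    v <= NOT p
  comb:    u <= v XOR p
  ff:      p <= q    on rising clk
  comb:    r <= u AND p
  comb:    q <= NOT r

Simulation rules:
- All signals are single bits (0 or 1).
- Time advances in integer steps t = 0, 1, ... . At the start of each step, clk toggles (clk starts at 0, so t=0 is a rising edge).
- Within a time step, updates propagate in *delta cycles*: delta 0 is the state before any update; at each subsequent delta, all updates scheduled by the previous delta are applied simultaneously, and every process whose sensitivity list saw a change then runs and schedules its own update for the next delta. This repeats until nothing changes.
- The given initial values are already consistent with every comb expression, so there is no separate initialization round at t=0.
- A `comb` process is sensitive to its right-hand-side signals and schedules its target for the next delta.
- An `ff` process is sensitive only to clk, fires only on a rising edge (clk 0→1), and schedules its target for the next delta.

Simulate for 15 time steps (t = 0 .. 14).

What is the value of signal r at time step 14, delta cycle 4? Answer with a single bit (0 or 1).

[bits: v,clk,u,p,q,r]
t=0: Δ0=101010 Δ1=111010 Δ2=111110 Δ3=010111 Δ4=011100 Δ5=011111 Δ6=011101 | 6Δ
t=1: Δ0=011101 Δ1=001101 | 1Δ
t=2: Δ0=001101 Δ1=011101 Δ2=011001 Δ3=110000 Δ4=111010 | 4Δ
t=3: Δ0=111010 Δ1=101010 | 1Δ
t=4: Δ0=101010 Δ1=111010 Δ2=111110 Δ3=010111 Δ4=011100 Δ5=011111 Δ6=011101 | 6Δ
t=5: Δ0=011101 Δ1=001101 | 1Δ
t=6: Δ0=001101 Δ1=011101 Δ2=011001 Δ3=110000 Δ4=111010 | 4Δ
t=7: Δ0=111010 Δ1=101010 | 1Δ
t=8: Δ0=101010 Δ1=111010 Δ2=111110 Δ3=010111 Δ4=011100 Δ5=011111 Δ6=011101 | 6Δ
t=9: Δ0=011101 Δ1=001101 | 1Δ
t=10: Δ0=001101 Δ1=011101 Δ2=011001 Δ3=110000 Δ4=111010 | 4Δ
t=11: Δ0=111010 Δ1=101010 | 1Δ
t=12: Δ0=101010 Δ1=111010 Δ2=111110 Δ3=010111 Δ4=011100 Δ5=011111 Δ6=011101 | 6Δ
t=13: Δ0=011101 Δ1=001101 | 1Δ
t=14: Δ0=001101 Δ1=011101 Δ2=011001 Δ3=110000 Δ4=111010 | 4Δ

0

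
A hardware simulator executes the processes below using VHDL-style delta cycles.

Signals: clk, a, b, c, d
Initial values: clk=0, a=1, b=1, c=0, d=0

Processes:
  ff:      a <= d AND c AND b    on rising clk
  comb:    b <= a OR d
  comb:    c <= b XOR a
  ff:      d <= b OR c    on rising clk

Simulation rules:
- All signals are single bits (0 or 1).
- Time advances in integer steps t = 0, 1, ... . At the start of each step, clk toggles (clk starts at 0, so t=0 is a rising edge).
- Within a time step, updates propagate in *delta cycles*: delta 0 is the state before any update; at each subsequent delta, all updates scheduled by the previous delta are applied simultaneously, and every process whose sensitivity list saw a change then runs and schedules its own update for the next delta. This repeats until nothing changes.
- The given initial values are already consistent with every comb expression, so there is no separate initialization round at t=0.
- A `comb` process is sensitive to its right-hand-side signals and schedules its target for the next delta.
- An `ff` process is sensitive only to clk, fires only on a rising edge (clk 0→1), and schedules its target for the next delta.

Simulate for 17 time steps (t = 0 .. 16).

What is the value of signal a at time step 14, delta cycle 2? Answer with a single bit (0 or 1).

t=0 Δ0: b=1 clk=0 a=1 c=0 d=0
  Δ1: clk:0→1
  Δ2: a:1→0, d:0→1
  Δ3: c:0→1
  (3Δ to stable)
t=1 Δ0: b=1 clk=1 a=0 c=1 d=1
  Δ1: clk:1→0
  (1Δ to stable)
t=2 Δ0: b=1 clk=0 a=0 c=1 d=1
  Δ1: clk:0→1
  Δ2: a:0→1
  Δ3: c:1→0
  (3Δ to stable)
t=3 Δ0: b=1 clk=1 a=1 c=0 d=1
  Δ1: clk:1→0
  (1Δ to stable)
t=4 Δ0: b=1 clk=0 a=1 c=0 d=1
  Δ1: clk:0→1
  Δ2: a:1→0
  Δ3: c:0→1
  (3Δ to stable)
t=5 Δ0: b=1 clk=1 a=0 c=1 d=1
  Δ1: clk:1→0
  (1Δ to stable)
t=6 Δ0: b=1 clk=0 a=0 c=1 d=1
  Δ1: clk:0→1
  Δ2: a:0→1
  Δ3: c:1→0
  (3Δ to stable)
t=7 Δ0: b=1 clk=1 a=1 c=0 d=1
  Δ1: clk:1→0
  (1Δ to stable)
t=8 Δ0: b=1 clk=0 a=1 c=0 d=1
  Δ1: clk:0→1
  Δ2: a:1→0
  Δ3: c:0→1
  (3Δ to stable)
t=9 Δ0: b=1 clk=1 a=0 c=1 d=1
  Δ1: clk:1→0
  (1Δ to stable)
t=10 Δ0: b=1 clk=0 a=0 c=1 d=1
  Δ1: clk:0→1
  Δ2: a:0→1
  Δ3: c:1→0
  (3Δ to stable)
t=11 Δ0: b=1 clk=1 a=1 c=0 d=1
  Δ1: clk:1→0
  (1Δ to stable)
t=12 Δ0: b=1 clk=0 a=1 c=0 d=1
  Δ1: clk:0→1
  Δ2: a:1→0
  Δ3: c:0→1
  (3Δ to stable)
t=13 Δ0: b=1 clk=1 a=0 c=1 d=1
  Δ1: clk:1→0
  (1Δ to stable)
t=14 Δ0: b=1 clk=0 a=0 c=1 d=1
  Δ1: clk:0→1
  Δ2: a:0→1
  Δ3: c:1→0
  (3Δ to stable)
t=15 Δ0: b=1 clk=1 a=1 c=0 d=1
  Δ1: clk:1→0
  (1Δ to stable)
t=16 Δ0: b=1 clk=0 a=1 c=0 d=1
  Δ1: clk:0→1
  Δ2: a:1→0
  Δ3: c:0→1
  (3Δ to stable)

1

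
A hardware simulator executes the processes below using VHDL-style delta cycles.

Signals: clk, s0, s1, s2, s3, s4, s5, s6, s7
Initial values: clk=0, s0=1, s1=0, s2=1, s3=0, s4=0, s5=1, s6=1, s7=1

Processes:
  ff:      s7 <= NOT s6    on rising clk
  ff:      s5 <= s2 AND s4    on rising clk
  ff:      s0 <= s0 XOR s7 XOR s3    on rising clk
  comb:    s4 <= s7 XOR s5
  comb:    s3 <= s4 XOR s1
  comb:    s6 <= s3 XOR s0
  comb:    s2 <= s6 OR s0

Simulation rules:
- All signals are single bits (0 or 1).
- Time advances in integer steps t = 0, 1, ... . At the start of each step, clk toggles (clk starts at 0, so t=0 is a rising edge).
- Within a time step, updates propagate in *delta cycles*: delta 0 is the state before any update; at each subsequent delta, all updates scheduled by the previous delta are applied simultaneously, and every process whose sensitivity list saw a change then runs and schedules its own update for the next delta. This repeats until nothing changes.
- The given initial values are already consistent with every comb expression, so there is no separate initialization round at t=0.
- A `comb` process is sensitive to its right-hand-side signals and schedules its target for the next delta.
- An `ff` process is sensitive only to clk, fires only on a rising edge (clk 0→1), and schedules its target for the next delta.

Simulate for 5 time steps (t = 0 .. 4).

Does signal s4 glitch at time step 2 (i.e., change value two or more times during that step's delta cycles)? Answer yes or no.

no

t0.Δ0 s1=0 s2=1 s0=1 s6=1 s7=1 s5=1 s4=0 clk=0 s3=0
t0.Δ1 s1=0 s2=1 s0=1 s6=1 s7=1 s5=1 s4=0 clk=1 s3=0
t0.Δ2 s1=0 s2=1 s0=0 s6=1 s7=0 s5=0 s4=0 clk=1 s3=0
t0.Δ3 s1=0 s2=1 s0=0 s6=0 s7=0 s5=0 s4=0 clk=1 s3=0
t0.Δ4 s1=0 s2=0 s0=0 s6=0 s7=0 s5=0 s4=0 clk=1 s3=0
t1.Δ0 s1=0 s2=0 s0=0 s6=0 s7=0 s5=0 s4=0 clk=1 s3=0
t1.Δ1 s1=0 s2=0 s0=0 s6=0 s7=0 s5=0 s4=0 clk=0 s3=0
t2.Δ0 s1=0 s2=0 s0=0 s6=0 s7=0 s5=0 s4=0 clk=0 s3=0
t2.Δ1 s1=0 s2=0 s0=0 s6=0 s7=0 s5=0 s4=0 clk=1 s3=0
t2.Δ2 s1=0 s2=0 s0=0 s6=0 s7=1 s5=0 s4=0 clk=1 s3=0
t2.Δ3 s1=0 s2=0 s0=0 s6=0 s7=1 s5=0 s4=1 clk=1 s3=0
t2.Δ4 s1=0 s2=0 s0=0 s6=0 s7=1 s5=0 s4=1 clk=1 s3=1
t2.Δ5 s1=0 s2=0 s0=0 s6=1 s7=1 s5=0 s4=1 clk=1 s3=1
t2.Δ6 s1=0 s2=1 s0=0 s6=1 s7=1 s5=0 s4=1 clk=1 s3=1
t3.Δ0 s1=0 s2=1 s0=0 s6=1 s7=1 s5=0 s4=1 clk=1 s3=1
t3.Δ1 s1=0 s2=1 s0=0 s6=1 s7=1 s5=0 s4=1 clk=0 s3=1
t4.Δ0 s1=0 s2=1 s0=0 s6=1 s7=1 s5=0 s4=1 clk=0 s3=1
t4.Δ1 s1=0 s2=1 s0=0 s6=1 s7=1 s5=0 s4=1 clk=1 s3=1
t4.Δ2 s1=0 s2=1 s0=0 s6=1 s7=0 s5=1 s4=1 clk=1 s3=1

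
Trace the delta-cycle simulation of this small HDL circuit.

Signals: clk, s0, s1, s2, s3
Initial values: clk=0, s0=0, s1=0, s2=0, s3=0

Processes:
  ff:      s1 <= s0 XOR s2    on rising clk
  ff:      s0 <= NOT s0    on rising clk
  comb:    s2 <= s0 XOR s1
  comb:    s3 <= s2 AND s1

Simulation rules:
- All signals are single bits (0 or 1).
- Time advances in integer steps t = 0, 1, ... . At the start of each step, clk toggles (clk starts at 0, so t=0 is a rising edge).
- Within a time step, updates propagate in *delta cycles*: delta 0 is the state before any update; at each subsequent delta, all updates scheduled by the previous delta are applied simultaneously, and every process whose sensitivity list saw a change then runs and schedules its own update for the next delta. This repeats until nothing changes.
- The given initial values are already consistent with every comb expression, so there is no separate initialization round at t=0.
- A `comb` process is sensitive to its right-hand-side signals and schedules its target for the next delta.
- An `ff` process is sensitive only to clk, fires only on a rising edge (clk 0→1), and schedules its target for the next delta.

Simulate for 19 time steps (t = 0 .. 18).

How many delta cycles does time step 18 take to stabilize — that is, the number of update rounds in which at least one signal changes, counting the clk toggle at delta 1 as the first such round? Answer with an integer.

3

t0.Δ0 s3=0 s0=0 clk=0 s1=0 s2=0
t0.Δ1 s3=0 s0=0 clk=1 s1=0 s2=0
t0.Δ2 s3=0 s0=1 clk=1 s1=0 s2=0
t0.Δ3 s3=0 s0=1 clk=1 s1=0 s2=1
t1.Δ0 s3=0 s0=1 clk=1 s1=0 s2=1
t1.Δ1 s3=0 s0=1 clk=0 s1=0 s2=1
t2.Δ0 s3=0 s0=1 clk=0 s1=0 s2=1
t2.Δ1 s3=0 s0=1 clk=1 s1=0 s2=1
t2.Δ2 s3=0 s0=0 clk=1 s1=0 s2=1
t2.Δ3 s3=0 s0=0 clk=1 s1=0 s2=0
t3.Δ0 s3=0 s0=0 clk=1 s1=0 s2=0
t3.Δ1 s3=0 s0=0 clk=0 s1=0 s2=0
t4.Δ0 s3=0 s0=0 clk=0 s1=0 s2=0
t4.Δ1 s3=0 s0=0 clk=1 s1=0 s2=0
t4.Δ2 s3=0 s0=1 clk=1 s1=0 s2=0
t4.Δ3 s3=0 s0=1 clk=1 s1=0 s2=1
t5.Δ0 s3=0 s0=1 clk=1 s1=0 s2=1
t5.Δ1 s3=0 s0=1 clk=0 s1=0 s2=1
t6.Δ0 s3=0 s0=1 clk=0 s1=0 s2=1
t6.Δ1 s3=0 s0=1 clk=1 s1=0 s2=1
t6.Δ2 s3=0 s0=0 clk=1 s1=0 s2=1
t6.Δ3 s3=0 s0=0 clk=1 s1=0 s2=0
t7.Δ0 s3=0 s0=0 clk=1 s1=0 s2=0
t7.Δ1 s3=0 s0=0 clk=0 s1=0 s2=0
t8.Δ0 s3=0 s0=0 clk=0 s1=0 s2=0
t8.Δ1 s3=0 s0=0 clk=1 s1=0 s2=0
t8.Δ2 s3=0 s0=1 clk=1 s1=0 s2=0
t8.Δ3 s3=0 s0=1 clk=1 s1=0 s2=1
t9.Δ0 s3=0 s0=1 clk=1 s1=0 s2=1
t9.Δ1 s3=0 s0=1 clk=0 s1=0 s2=1
t10.Δ0 s3=0 s0=1 clk=0 s1=0 s2=1
t10.Δ1 s3=0 s0=1 clk=1 s1=0 s2=1
t10.Δ2 s3=0 s0=0 clk=1 s1=0 s2=1
t10.Δ3 s3=0 s0=0 clk=1 s1=0 s2=0
t11.Δ0 s3=0 s0=0 clk=1 s1=0 s2=0
t11.Δ1 s3=0 s0=0 clk=0 s1=0 s2=0
t12.Δ0 s3=0 s0=0 clk=0 s1=0 s2=0
t12.Δ1 s3=0 s0=0 clk=1 s1=0 s2=0
t12.Δ2 s3=0 s0=1 clk=1 s1=0 s2=0
t12.Δ3 s3=0 s0=1 clk=1 s1=0 s2=1
t13.Δ0 s3=0 s0=1 clk=1 s1=0 s2=1
t13.Δ1 s3=0 s0=1 clk=0 s1=0 s2=1
t14.Δ0 s3=0 s0=1 clk=0 s1=0 s2=1
t14.Δ1 s3=0 s0=1 clk=1 s1=0 s2=1
t14.Δ2 s3=0 s0=0 clk=1 s1=0 s2=1
t14.Δ3 s3=0 s0=0 clk=1 s1=0 s2=0
t15.Δ0 s3=0 s0=0 clk=1 s1=0 s2=0
t15.Δ1 s3=0 s0=0 clk=0 s1=0 s2=0
t16.Δ0 s3=0 s0=0 clk=0 s1=0 s2=0
t16.Δ1 s3=0 s0=0 clk=1 s1=0 s2=0
t16.Δ2 s3=0 s0=1 clk=1 s1=0 s2=0
t16.Δ3 s3=0 s0=1 clk=1 s1=0 s2=1
t17.Δ0 s3=0 s0=1 clk=1 s1=0 s2=1
t17.Δ1 s3=0 s0=1 clk=0 s1=0 s2=1
t18.Δ0 s3=0 s0=1 clk=0 s1=0 s2=1
t18.Δ1 s3=0 s0=1 clk=1 s1=0 s2=1
t18.Δ2 s3=0 s0=0 clk=1 s1=0 s2=1
t18.Δ3 s3=0 s0=0 clk=1 s1=0 s2=0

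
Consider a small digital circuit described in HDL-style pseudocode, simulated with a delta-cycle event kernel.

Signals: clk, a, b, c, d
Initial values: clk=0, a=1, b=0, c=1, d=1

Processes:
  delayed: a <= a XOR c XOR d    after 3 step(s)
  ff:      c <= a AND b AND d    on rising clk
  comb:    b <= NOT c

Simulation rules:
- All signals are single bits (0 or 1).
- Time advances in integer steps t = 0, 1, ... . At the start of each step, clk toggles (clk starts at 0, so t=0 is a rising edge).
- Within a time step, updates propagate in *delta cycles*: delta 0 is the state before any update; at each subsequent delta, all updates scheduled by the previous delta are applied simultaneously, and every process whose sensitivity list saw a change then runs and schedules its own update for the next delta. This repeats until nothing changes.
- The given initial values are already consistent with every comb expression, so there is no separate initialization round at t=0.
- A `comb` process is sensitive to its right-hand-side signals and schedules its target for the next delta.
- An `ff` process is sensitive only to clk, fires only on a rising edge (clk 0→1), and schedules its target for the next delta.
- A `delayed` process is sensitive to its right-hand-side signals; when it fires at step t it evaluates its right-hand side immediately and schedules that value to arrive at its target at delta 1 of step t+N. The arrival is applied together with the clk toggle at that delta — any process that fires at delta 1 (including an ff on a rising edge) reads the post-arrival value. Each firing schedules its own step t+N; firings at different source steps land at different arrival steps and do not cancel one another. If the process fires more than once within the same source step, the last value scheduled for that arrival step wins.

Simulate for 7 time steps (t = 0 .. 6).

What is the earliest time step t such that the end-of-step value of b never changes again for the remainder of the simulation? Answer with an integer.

t=0 Δ0: b=0 a=1 d=1 clk=0 c=1
  Δ1: clk:0→1
  Δ2: c:1→0
  Δ3: b:0→1
  (3Δ to stable)
t=1 Δ0: b=1 a=1 d=1 clk=1 c=0
  Δ1: clk:1→0
  (1Δ to stable)
t=2 Δ0: b=1 a=1 d=1 clk=0 c=0
  Δ1: clk:0→1
  Δ2: c:0→1
  Δ3: b:1→0
  (3Δ to stable)
t=3 Δ0: b=0 a=1 d=1 clk=1 c=1
  Δ1: a:1→0, clk:1→0
  (1Δ to stable)
t=4 Δ0: b=0 a=0 d=1 clk=0 c=1
  Δ1: clk:0→1
  Δ2: c:1→0
  Δ3: b:0→1
  (3Δ to stable)
t=5 Δ0: b=1 a=0 d=1 clk=1 c=0
  Δ1: a:0→1, clk:1→0
  (1Δ to stable)
t=6 Δ0: b=1 a=1 d=1 clk=0 c=0
  Δ1: a:1→0, clk:0→1
  (1Δ to stable)

4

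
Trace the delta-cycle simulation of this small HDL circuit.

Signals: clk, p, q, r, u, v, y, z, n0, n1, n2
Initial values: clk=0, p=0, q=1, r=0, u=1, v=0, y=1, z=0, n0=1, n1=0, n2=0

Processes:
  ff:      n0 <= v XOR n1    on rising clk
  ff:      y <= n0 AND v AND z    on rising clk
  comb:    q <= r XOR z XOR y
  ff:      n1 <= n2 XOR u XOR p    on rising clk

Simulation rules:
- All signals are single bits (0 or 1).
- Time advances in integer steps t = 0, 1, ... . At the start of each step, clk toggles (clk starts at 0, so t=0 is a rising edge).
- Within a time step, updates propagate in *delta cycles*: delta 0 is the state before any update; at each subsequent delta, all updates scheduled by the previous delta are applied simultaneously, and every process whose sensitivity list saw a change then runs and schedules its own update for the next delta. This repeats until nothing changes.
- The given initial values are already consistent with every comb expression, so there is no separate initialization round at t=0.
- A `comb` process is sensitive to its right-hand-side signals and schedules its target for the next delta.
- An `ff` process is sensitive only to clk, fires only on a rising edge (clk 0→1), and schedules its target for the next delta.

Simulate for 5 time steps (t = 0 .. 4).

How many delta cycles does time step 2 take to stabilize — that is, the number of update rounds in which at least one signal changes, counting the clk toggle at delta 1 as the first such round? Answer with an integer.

t0.Δ0 clk=0 n2=0 u=1 r=0 v=0 y=1 q=1 p=0 n0=1 n1=0 z=0
t0.Δ1 clk=1 n2=0 u=1 r=0 v=0 y=1 q=1 p=0 n0=1 n1=0 z=0
t0.Δ2 clk=1 n2=0 u=1 r=0 v=0 y=0 q=1 p=0 n0=0 n1=1 z=0
t0.Δ3 clk=1 n2=0 u=1 r=0 v=0 y=0 q=0 p=0 n0=0 n1=1 z=0
t1.Δ0 clk=1 n2=0 u=1 r=0 v=0 y=0 q=0 p=0 n0=0 n1=1 z=0
t1.Δ1 clk=0 n2=0 u=1 r=0 v=0 y=0 q=0 p=0 n0=0 n1=1 z=0
t2.Δ0 clk=0 n2=0 u=1 r=0 v=0 y=0 q=0 p=0 n0=0 n1=1 z=0
t2.Δ1 clk=1 n2=0 u=1 r=0 v=0 y=0 q=0 p=0 n0=0 n1=1 z=0
t2.Δ2 clk=1 n2=0 u=1 r=0 v=0 y=0 q=0 p=0 n0=1 n1=1 z=0
t3.Δ0 clk=1 n2=0 u=1 r=0 v=0 y=0 q=0 p=0 n0=1 n1=1 z=0
t3.Δ1 clk=0 n2=0 u=1 r=0 v=0 y=0 q=0 p=0 n0=1 n1=1 z=0
t4.Δ0 clk=0 n2=0 u=1 r=0 v=0 y=0 q=0 p=0 n0=1 n1=1 z=0
t4.Δ1 clk=1 n2=0 u=1 r=0 v=0 y=0 q=0 p=0 n0=1 n1=1 z=0

2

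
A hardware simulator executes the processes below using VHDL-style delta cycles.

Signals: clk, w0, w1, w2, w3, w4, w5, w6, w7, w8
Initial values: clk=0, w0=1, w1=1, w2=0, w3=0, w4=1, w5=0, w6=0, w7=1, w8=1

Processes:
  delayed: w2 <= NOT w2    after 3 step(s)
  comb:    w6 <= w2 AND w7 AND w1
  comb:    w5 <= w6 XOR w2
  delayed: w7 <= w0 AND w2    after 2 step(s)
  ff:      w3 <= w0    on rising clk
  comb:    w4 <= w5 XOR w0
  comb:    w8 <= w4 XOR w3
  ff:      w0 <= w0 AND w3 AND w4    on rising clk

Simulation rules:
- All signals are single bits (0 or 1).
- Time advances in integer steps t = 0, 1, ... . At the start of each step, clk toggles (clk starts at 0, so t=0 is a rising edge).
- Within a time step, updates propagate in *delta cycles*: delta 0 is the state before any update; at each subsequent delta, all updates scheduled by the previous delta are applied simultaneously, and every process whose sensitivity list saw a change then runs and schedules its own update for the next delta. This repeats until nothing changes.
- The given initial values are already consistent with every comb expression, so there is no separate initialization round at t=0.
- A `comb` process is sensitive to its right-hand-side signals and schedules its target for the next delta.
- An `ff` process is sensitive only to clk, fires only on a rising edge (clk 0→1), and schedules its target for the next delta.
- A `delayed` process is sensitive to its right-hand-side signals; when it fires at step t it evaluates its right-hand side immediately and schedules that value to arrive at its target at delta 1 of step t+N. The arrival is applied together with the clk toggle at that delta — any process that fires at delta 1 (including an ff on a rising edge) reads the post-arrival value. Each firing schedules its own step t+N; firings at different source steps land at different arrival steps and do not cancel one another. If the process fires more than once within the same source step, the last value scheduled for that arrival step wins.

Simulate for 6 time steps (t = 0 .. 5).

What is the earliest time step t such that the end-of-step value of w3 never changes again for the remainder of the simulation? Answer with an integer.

2

t=0 Δ0: w6=0 w1=1 w2=0 w4=1 w0=1 w8=1 w7=1 w5=0 clk=0 w3=0
  Δ1: clk:0→1
  Δ2: w0:1→0, w3:0→1
  Δ3: w4:1→0, w8:1→0
  Δ4: w8:0→1
  (4Δ to stable)
t=1 Δ0: w6=0 w1=1 w2=0 w4=0 w0=0 w8=1 w7=1 w5=0 clk=1 w3=1
  Δ1: clk:1→0
  (1Δ to stable)
t=2 Δ0: w6=0 w1=1 w2=0 w4=0 w0=0 w8=1 w7=1 w5=0 clk=0 w3=1
  Δ1: w7:1→0, clk:0→1
  Δ2: w3:1→0
  Δ3: w8:1→0
  (3Δ to stable)
t=3 Δ0: w6=0 w1=1 w2=0 w4=0 w0=0 w8=0 w7=0 w5=0 clk=1 w3=0
  Δ1: clk:1→0
  (1Δ to stable)
t=4 Δ0: w6=0 w1=1 w2=0 w4=0 w0=0 w8=0 w7=0 w5=0 clk=0 w3=0
  Δ1: clk:0→1
  (1Δ to stable)
t=5 Δ0: w6=0 w1=1 w2=0 w4=0 w0=0 w8=0 w7=0 w5=0 clk=1 w3=0
  Δ1: clk:1→0
  (1Δ to stable)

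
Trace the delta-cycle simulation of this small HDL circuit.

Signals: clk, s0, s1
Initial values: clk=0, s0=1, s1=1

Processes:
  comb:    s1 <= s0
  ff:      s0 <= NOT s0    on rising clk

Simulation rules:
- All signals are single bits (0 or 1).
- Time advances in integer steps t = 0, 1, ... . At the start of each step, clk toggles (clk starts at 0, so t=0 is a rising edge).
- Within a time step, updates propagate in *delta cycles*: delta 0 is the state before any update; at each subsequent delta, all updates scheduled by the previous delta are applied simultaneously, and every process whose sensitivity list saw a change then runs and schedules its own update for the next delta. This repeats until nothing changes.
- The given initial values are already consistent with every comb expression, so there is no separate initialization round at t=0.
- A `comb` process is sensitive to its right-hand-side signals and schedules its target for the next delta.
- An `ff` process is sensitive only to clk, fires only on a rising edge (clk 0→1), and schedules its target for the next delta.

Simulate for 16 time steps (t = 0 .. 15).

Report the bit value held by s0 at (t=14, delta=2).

1

[bits: clk,s0,s1]
t=0: Δ0=011 Δ1=111 Δ2=101 Δ3=100 | 3Δ
t=1: Δ0=100 Δ1=000 | 1Δ
t=2: Δ0=000 Δ1=100 Δ2=110 Δ3=111 | 3Δ
t=3: Δ0=111 Δ1=011 | 1Δ
t=4: Δ0=011 Δ1=111 Δ2=101 Δ3=100 | 3Δ
t=5: Δ0=100 Δ1=000 | 1Δ
t=6: Δ0=000 Δ1=100 Δ2=110 Δ3=111 | 3Δ
t=7: Δ0=111 Δ1=011 | 1Δ
t=8: Δ0=011 Δ1=111 Δ2=101 Δ3=100 | 3Δ
t=9: Δ0=100 Δ1=000 | 1Δ
t=10: Δ0=000 Δ1=100 Δ2=110 Δ3=111 | 3Δ
t=11: Δ0=111 Δ1=011 | 1Δ
t=12: Δ0=011 Δ1=111 Δ2=101 Δ3=100 | 3Δ
t=13: Δ0=100 Δ1=000 | 1Δ
t=14: Δ0=000 Δ1=100 Δ2=110 Δ3=111 | 3Δ
t=15: Δ0=111 Δ1=011 | 1Δ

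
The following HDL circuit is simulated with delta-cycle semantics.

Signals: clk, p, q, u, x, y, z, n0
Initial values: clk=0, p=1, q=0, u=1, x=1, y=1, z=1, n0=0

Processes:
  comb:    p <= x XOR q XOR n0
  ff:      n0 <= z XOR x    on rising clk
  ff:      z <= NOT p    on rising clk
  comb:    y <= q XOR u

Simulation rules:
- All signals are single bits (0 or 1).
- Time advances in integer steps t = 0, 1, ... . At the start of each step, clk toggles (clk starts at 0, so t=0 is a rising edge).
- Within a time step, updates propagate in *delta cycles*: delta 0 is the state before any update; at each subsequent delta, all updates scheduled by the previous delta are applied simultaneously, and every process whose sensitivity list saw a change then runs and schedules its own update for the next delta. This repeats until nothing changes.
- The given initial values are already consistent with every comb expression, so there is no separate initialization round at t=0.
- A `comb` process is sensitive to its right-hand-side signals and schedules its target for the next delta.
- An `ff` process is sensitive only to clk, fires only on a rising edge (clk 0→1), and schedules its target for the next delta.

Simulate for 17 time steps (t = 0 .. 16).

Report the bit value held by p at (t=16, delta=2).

t=0 Δ0: clk=0 z=1 u=1 n0=0 x=1 p=1 y=1 q=0
  Δ1: clk:0→1
  Δ2: z:1→0
  (2Δ to stable)
t=1 Δ0: clk=1 z=0 u=1 n0=0 x=1 p=1 y=1 q=0
  Δ1: clk:1→0
  (1Δ to stable)
t=2 Δ0: clk=0 z=0 u=1 n0=0 x=1 p=1 y=1 q=0
  Δ1: clk:0→1
  Δ2: n0:0→1
  Δ3: p:1→0
  (3Δ to stable)
t=3 Δ0: clk=1 z=0 u=1 n0=1 x=1 p=0 y=1 q=0
  Δ1: clk:1→0
  (1Δ to stable)
t=4 Δ0: clk=0 z=0 u=1 n0=1 x=1 p=0 y=1 q=0
  Δ1: clk:0→1
  Δ2: z:0→1
  (2Δ to stable)
t=5 Δ0: clk=1 z=1 u=1 n0=1 x=1 p=0 y=1 q=0
  Δ1: clk:1→0
  (1Δ to stable)
t=6 Δ0: clk=0 z=1 u=1 n0=1 x=1 p=0 y=1 q=0
  Δ1: clk:0→1
  Δ2: n0:1→0
  Δ3: p:0→1
  (3Δ to stable)
t=7 Δ0: clk=1 z=1 u=1 n0=0 x=1 p=1 y=1 q=0
  Δ1: clk:1→0
  (1Δ to stable)
t=8 Δ0: clk=0 z=1 u=1 n0=0 x=1 p=1 y=1 q=0
  Δ1: clk:0→1
  Δ2: z:1→0
  (2Δ to stable)
t=9 Δ0: clk=1 z=0 u=1 n0=0 x=1 p=1 y=1 q=0
  Δ1: clk:1→0
  (1Δ to stable)
t=10 Δ0: clk=0 z=0 u=1 n0=0 x=1 p=1 y=1 q=0
  Δ1: clk:0→1
  Δ2: n0:0→1
  Δ3: p:1→0
  (3Δ to stable)
t=11 Δ0: clk=1 z=0 u=1 n0=1 x=1 p=0 y=1 q=0
  Δ1: clk:1→0
  (1Δ to stable)
t=12 Δ0: clk=0 z=0 u=1 n0=1 x=1 p=0 y=1 q=0
  Δ1: clk:0→1
  Δ2: z:0→1
  (2Δ to stable)
t=13 Δ0: clk=1 z=1 u=1 n0=1 x=1 p=0 y=1 q=0
  Δ1: clk:1→0
  (1Δ to stable)
t=14 Δ0: clk=0 z=1 u=1 n0=1 x=1 p=0 y=1 q=0
  Δ1: clk:0→1
  Δ2: n0:1→0
  Δ3: p:0→1
  (3Δ to stable)
t=15 Δ0: clk=1 z=1 u=1 n0=0 x=1 p=1 y=1 q=0
  Δ1: clk:1→0
  (1Δ to stable)
t=16 Δ0: clk=0 z=1 u=1 n0=0 x=1 p=1 y=1 q=0
  Δ1: clk:0→1
  Δ2: z:1→0
  (2Δ to stable)

1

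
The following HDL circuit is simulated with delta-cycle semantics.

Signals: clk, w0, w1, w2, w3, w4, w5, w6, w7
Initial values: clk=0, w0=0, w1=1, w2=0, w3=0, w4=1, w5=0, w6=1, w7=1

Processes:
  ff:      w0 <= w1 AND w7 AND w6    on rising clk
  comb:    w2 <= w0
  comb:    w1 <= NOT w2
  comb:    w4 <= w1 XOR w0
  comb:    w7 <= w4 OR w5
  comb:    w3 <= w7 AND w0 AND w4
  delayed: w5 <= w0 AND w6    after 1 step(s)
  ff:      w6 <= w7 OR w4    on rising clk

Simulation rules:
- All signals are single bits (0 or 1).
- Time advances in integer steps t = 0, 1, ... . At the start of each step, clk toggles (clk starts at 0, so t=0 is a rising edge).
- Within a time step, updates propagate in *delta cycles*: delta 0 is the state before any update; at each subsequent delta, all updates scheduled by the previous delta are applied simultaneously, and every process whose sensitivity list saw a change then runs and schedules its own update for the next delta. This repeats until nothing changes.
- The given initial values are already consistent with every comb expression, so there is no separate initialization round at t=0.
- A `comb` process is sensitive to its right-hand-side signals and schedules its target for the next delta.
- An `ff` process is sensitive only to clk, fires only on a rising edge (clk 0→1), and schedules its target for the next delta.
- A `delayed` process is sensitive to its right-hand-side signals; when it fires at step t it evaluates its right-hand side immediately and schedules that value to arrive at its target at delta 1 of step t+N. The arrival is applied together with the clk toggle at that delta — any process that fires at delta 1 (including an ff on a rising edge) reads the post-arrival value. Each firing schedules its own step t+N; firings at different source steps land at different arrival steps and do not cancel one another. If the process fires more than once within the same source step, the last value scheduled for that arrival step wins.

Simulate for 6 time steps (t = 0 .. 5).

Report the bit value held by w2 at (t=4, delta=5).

1

[bits: w2,w4,w0,w6,w3,w5,w1,w7,clk]
t=0: Δ0=010100110 Δ1=010100111 Δ2=011100111 Δ3=101110111 Δ4=101100001 Δ5=111100001 Δ6=111100011 Δ7=111110011 | 7Δ
t=1: Δ0=111110011 Δ1=111111010 | 1Δ
t=2: Δ0=111111010 Δ1=111111011 Δ2=110111011 Δ3=000101011 Δ4=000101111 Δ5=010101111 | 5Δ
t=3: Δ0=010101111 Δ1=010100110 | 1Δ
t=4: Δ0=010100110 Δ1=010100111 Δ2=011100111 Δ3=101110111 Δ4=101100001 Δ5=111100001 Δ6=111100011 Δ7=111110011 | 7Δ
t=5: Δ0=111110011 Δ1=111111010 | 1Δ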